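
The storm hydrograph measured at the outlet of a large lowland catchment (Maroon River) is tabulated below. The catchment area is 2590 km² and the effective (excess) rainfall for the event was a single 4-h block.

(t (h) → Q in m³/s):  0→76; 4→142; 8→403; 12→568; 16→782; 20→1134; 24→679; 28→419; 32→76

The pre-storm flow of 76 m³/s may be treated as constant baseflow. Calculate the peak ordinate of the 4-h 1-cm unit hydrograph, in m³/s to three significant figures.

Direct runoff: 0.0, 66.0, 327.0, 492.0, 706.0, 1058.0, 603.0, 343.0, 0.0 m³/s; ΣQ_DR = 3595 m³/s, peak = 1058.0 m³/s.
Runoff depth d = ΣQ_DR·Δt / A = 3595 × 14400 / (2590 km²) = 19.99 mm.
The 1-cm UH is the DRH scaled by (10 mm)/d, so U_p = 1058.0 × 10/19.99 = 529 m³/s.

U_p ≈ 529 m³/s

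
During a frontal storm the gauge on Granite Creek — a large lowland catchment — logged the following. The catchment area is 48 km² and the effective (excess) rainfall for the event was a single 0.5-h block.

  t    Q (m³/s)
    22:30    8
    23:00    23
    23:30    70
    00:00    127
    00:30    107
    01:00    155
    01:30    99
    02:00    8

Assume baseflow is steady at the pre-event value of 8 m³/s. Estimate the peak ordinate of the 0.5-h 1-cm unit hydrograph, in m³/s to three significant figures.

Direct runoff: 0.0, 15.0, 62.0, 119.0, 99.0, 147.0, 91.0, 0.0 m³/s; ΣQ_DR = 533.0 m³/s, peak = 147.0 m³/s.
Runoff depth d = ΣQ_DR·Δt / A = 533.0 × 1800 / (48 km²) = 19.99 mm.
The 1-cm UH is the DRH scaled by (10 mm)/d, so U_p = 147.0 × 10/19.99 = 73.5 m³/s.

U_p ≈ 73.5 m³/s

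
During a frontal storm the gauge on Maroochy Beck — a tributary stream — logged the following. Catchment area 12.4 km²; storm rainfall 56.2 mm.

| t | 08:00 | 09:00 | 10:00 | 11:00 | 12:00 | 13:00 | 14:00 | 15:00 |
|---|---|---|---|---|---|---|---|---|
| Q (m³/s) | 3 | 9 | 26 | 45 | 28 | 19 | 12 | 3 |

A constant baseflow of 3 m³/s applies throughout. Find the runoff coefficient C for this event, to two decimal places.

ΣQ_DR = 121.0 m³/s; V = ΣQ_DR·Δt = 4.356 × 10^5 m³.
Runoff depth d = V / A = 35.13 mm.
C = d / P = 35.13 / 56.2 = 0.63.

C ≈ 0.63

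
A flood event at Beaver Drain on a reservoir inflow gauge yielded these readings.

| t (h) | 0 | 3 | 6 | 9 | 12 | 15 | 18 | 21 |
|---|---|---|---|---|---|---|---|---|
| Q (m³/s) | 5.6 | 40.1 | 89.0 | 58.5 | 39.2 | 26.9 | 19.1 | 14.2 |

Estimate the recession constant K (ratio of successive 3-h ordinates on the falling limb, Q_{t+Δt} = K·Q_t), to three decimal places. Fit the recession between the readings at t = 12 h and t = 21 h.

Using the recession-limb readings at t = 12 h and t = 21 h: Q falls from 39.2 to 14.2 m³/s over 3 intervals.
K = (Q₂/Q₁)^(1/3) = (14.2/39.2)^(1/3) = 0.713.

K ≈ 0.713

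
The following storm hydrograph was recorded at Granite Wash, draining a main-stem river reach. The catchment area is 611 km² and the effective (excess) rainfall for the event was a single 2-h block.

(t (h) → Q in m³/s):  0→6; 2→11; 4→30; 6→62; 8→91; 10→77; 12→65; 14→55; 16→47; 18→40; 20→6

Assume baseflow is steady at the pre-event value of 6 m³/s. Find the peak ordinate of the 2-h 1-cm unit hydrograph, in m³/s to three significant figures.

Direct runoff: 0.0, 5.0, 24.0, 56.0, 85.0, 71.0, 59.0, 49.0, 41.0, 34.0, 0.0 m³/s; ΣQ_DR = 424.0 m³/s, peak = 85.0 m³/s.
Runoff depth d = ΣQ_DR·Δt / A = 424.0 × 7200 / (611 km²) = 4.996 mm.
The 1-cm UH is the DRH scaled by (10 mm)/d, so U_p = 85.0 × 10/4.996 = 170 m³/s.

U_p ≈ 170 m³/s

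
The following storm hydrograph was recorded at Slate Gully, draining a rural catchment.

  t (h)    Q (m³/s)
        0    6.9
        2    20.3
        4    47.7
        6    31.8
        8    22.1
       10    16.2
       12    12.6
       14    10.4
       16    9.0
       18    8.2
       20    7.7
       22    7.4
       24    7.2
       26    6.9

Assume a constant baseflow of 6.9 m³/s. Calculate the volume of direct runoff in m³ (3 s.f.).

V ≈ 8.48 × 10^5 m³

Direct-runoff ordinates (Q − Q_b): 0.0, 13.4, 40.8, 24.9, 15.2, 9.3, 5.7, 3.5, 2.1, 1.3, 0.8, 0.5, 0.3, 0.0 m³/s.
ΣQ_DR = 117.8 m³/s.
With Δt = 2 h = 7200 s, V = ΣQ_DR · Δt = 117.8 × 7200 = 8.48 × 10^5 m³.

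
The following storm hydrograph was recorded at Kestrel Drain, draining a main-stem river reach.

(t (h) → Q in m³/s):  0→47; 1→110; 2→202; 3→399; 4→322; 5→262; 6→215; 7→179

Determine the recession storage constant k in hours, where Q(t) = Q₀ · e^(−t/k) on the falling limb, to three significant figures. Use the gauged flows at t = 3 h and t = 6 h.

On the falling limb, Q drops from 399 to 215 m³/s between t = 3 h and t = 6 h (Δt = 3 h).
k = −Δt / ln(Q₂/Q₁) = −3 / ln(215/399) = 4.85 h.

k ≈ 4.85 h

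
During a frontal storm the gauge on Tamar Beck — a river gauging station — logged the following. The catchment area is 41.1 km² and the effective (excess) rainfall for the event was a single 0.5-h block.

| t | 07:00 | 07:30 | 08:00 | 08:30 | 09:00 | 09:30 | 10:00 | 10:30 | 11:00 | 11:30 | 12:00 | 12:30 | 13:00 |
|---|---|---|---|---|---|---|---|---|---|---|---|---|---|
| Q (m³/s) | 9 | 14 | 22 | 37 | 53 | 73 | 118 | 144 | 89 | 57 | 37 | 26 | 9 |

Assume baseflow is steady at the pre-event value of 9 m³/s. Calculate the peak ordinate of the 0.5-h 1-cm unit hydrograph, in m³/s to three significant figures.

Direct runoff: 0.0, 5.0, 13.0, 28.0, 44.0, 64.0, 109.0, 135.0, 80.0, 48.0, 28.0, 17.0, 0.0 m³/s; ΣQ_DR = 571.0 m³/s, peak = 135.0 m³/s.
Runoff depth d = ΣQ_DR·Δt / A = 571.0 × 1800 / (41.1 km²) = 25.01 mm.
The 1-cm UH is the DRH scaled by (10 mm)/d, so U_p = 135.0 × 10/25.01 = 54.0 m³/s.

U_p ≈ 54.0 m³/s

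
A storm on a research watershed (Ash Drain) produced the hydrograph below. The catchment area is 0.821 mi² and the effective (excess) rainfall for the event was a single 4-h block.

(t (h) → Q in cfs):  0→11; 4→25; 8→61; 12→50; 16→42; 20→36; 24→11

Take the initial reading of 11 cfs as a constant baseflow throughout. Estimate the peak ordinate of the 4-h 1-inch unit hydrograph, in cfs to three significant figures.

Direct runoff: 0.0, 14.0, 50.0, 39.0, 31.0, 25.0, 0.0 cfs; ΣQ_DR = 159.0 cfs, peak = 50.0 cfs.
Runoff depth d = ΣQ_DR·Δt / A = 159.0 × 14400 / (0.821 mi²) = 1.200 in.
The 1-inch UH is the DRH scaled by (1 in)/d, so U_p = 50.0 × 1/1.200 = 41.7 cfs.

U_p ≈ 41.7 cfs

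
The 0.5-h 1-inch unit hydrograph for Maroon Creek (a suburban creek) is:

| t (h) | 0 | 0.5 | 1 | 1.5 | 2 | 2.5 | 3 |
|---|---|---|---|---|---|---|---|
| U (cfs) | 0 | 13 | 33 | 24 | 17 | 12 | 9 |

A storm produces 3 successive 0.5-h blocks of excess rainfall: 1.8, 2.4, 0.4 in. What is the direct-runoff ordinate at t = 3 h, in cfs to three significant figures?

By discrete convolution, Q_j = Σ (P_i / 1 in) · U_{j−i}.
At t = 3 h (j=6): Q = (1.8/1)·9 + (2.4/1)·12 + (0.4/1)·17 = 51.8 cfs.

Q ≈ 51.8 cfs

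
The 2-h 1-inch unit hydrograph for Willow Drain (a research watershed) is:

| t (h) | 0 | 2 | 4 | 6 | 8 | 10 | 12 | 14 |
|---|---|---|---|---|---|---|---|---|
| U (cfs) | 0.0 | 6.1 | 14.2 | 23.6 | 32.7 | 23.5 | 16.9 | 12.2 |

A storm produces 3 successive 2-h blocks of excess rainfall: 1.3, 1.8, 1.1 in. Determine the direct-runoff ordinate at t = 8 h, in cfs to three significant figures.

Q ≈ 101 cfs

By discrete convolution, Q_j = Σ (P_i / 1 in) · U_{j−i}.
At t = 8 h (j=4): Q = (1.3/1)·32.7 + (1.8/1)·23.6 + (1.1/1)·14.2 = 101 cfs.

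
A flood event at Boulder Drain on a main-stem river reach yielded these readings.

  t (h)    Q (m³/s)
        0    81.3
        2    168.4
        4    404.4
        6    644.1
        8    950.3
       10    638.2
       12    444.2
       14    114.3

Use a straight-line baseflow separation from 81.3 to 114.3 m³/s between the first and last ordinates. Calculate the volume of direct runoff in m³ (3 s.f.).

Direct-runoff ordinates (Q − Q_b): 0.00, 82.39, 313.67, 548.66, 850.14, 533.33, 334.61, 0.00 m³/s.
ΣQ_DR = 2663 m³/s.
With Δt = 2 h = 7200 s, V = ΣQ_DR · Δt = 2663 × 7200 = 1.92 × 10^7 m³.

V ≈ 1.92 × 10^7 m³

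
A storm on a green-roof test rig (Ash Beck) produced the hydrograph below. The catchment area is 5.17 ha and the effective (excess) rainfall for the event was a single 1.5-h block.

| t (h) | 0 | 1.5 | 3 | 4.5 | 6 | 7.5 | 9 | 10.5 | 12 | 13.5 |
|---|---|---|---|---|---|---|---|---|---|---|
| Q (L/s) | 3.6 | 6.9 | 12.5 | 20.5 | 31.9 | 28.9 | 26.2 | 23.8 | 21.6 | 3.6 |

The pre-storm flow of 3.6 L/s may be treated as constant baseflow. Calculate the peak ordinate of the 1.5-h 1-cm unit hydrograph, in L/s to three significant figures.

Direct runoff: 0.0, 3.3, 8.9, 16.9, 28.3, 25.3, 22.6, 20.2, 18.0, 0.0 L/s; ΣQ_DR = 143.5 L/s, peak = 28.3 L/s.
Runoff depth d = ΣQ_DR·Δt / A = 143.5 × 5400 / (5.17 ha) = 14.99 mm.
The 1-cm UH is the DRH scaled by (10 mm)/d, so U_p = 28.3 × 10/14.99 = 18.9 L/s.

U_p ≈ 18.9 L/s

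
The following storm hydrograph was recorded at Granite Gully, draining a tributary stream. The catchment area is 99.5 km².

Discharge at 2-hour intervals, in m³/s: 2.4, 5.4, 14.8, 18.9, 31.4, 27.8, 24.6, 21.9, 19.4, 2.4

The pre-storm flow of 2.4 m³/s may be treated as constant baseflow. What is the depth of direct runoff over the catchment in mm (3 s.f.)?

Direct runoff: 0.0, 3.0, 12.4, 16.5, 29.0, 25.4, 22.2, 19.5, 17.0, 0.0 m³/s; ΣQ_DR = 145.0 m³/s.
V = ΣQ_DR · Δt = 145.0 × 7200 s = 1.044 × 10^6 m³.
Over A = 99.5 km², depth = V / A = 10.5 mm.

d ≈ 10.5 mm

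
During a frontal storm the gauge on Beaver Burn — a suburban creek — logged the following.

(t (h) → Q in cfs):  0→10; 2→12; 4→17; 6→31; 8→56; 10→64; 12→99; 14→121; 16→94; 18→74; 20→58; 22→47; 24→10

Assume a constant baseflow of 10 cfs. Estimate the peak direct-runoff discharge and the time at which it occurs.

Subtracting baseflow gives direct-runoff ordinates: 0.0, 2.0, 7.0, 21.0, 46.0, 54.0, 89.0, 111.0, 84.0, 64.0, 48.0, 37.0, 0.0 cfs.
The maximum is 111.0 cfs, occurring at the reading for t = 14 h.

Q_p = 111.0 cfs at t = 14 h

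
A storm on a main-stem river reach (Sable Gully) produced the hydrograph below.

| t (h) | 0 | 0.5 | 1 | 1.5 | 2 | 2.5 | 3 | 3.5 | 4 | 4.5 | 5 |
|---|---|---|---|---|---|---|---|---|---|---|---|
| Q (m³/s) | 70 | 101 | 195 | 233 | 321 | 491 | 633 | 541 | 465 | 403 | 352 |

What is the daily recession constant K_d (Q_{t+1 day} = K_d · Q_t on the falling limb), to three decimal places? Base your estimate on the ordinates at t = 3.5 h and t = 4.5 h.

Between t = 3.5 h and t = 4.5 h the flow falls from 541 to 403 m³/s over 2×0.5 h = 1 h.
Per-interval ratio K = (403/541)^(1/2) = 0.8631; K_d = K^(24/0.5) = 0.001.

K_d ≈ 0.001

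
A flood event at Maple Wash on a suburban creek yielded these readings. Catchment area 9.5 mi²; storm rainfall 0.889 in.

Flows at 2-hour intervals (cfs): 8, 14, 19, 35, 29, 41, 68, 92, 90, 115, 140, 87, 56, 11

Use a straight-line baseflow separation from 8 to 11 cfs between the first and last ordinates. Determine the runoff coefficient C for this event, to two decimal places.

ΣQ_DR = 672.0 cfs; V = ΣQ_DR·Δt = 4.838 × 10^6 ft³.
Runoff depth d = V / A = 0.2192 in.
C = d / P = 0.2192 / 0.889 = 0.25.

C ≈ 0.25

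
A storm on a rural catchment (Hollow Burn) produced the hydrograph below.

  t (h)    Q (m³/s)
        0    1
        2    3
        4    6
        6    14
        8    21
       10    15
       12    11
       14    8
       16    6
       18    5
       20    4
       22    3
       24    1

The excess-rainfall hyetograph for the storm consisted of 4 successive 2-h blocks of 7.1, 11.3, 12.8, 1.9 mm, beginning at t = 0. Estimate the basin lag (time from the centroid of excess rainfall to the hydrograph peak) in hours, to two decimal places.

Centroid of excess rainfall: t_c = Σ P_i·t̄_i / ΣP_i = 3.5740 h (block centres at 1, 3, 5, 7 h).
Hydrograph peak occurs at t = 8 h, so basin lag t_L = 8 − 3.5740 = 4.43 h.

t_L ≈ 4.43 h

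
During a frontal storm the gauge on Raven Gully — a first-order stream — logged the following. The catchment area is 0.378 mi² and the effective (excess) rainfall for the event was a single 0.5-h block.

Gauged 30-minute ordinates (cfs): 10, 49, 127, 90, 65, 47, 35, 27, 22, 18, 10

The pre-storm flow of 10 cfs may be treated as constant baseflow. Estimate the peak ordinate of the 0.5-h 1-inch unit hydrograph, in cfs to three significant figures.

Direct runoff: 0.0, 39.0, 117.0, 80.0, 55.0, 37.0, 25.0, 17.0, 12.0, 8.0, 0.0 cfs; ΣQ_DR = 390.0 cfs, peak = 117.0 cfs.
Runoff depth d = ΣQ_DR·Δt / A = 390.0 × 1800 / (0.378 mi²) = 0.7994 in.
The 1-inch UH is the DRH scaled by (1 in)/d, so U_p = 117.0 × 1/0.7994 = 146 cfs.

U_p ≈ 146 cfs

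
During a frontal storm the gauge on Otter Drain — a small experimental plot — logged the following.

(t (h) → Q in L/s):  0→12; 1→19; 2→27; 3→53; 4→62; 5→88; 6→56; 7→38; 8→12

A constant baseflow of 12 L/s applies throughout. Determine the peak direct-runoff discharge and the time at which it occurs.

Q_p = 76.0 L/s at t = 5 h

Subtracting baseflow gives direct-runoff ordinates: 0.0, 7.0, 15.0, 41.0, 50.0, 76.0, 44.0, 26.0, 0.0 L/s.
The maximum is 76.0 L/s, occurring at the reading for t = 5 h.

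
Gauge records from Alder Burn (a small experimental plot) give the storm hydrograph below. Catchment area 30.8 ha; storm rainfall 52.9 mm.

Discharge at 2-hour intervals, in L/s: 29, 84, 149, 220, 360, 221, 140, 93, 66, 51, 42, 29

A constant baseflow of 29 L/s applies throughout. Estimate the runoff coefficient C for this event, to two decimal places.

C ≈ 0.50

ΣQ_DR = 1136 L/s; V = ΣQ_DR·Δt = 8.179 × 10^6 L.
Runoff depth d = V / A = 26.56 mm.
C = d / P = 26.56 / 52.9 = 0.50.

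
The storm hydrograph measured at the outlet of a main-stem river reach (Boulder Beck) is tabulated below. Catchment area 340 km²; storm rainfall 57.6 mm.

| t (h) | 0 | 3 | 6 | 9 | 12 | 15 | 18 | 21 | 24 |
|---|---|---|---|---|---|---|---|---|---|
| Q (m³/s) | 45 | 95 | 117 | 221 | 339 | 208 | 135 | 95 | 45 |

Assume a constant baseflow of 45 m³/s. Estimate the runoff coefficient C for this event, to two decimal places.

ΣQ_DR = 895.0 m³/s; V = ΣQ_DR·Δt = 9.666 × 10^6 m³.
Runoff depth d = V / A = 28.43 mm.
C = d / P = 28.43 / 57.6 = 0.49.

C ≈ 0.49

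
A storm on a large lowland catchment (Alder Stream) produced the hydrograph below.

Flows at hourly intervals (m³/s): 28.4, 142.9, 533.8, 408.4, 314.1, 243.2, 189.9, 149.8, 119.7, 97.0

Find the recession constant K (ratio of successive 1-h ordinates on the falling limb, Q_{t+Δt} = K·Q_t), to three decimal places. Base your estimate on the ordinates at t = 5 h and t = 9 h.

Using the recession-limb readings at t = 5 h and t = 9 h: Q falls from 243.2 to 97.0 m³/s over 4 intervals.
K = (Q₂/Q₁)^(1/4) = (97.0/243.2)^(1/4) = 0.795.

K ≈ 0.795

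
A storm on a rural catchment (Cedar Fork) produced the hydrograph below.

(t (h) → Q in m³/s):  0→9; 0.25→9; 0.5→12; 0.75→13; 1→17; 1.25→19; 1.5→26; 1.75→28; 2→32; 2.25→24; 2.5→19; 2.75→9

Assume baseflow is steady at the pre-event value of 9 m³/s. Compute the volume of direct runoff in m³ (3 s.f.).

V ≈ 98100 m³

Direct-runoff ordinates (Q − Q_b): 0.0, 0.0, 3.0, 4.0, 8.0, 10.0, 17.0, 19.0, 23.0, 15.0, 10.0, 0.0 m³/s.
ΣQ_DR = 109.0 m³/s.
With Δt = 0.25 h = 900 s, V = ΣQ_DR · Δt = 109.0 × 900 = 98100 m³.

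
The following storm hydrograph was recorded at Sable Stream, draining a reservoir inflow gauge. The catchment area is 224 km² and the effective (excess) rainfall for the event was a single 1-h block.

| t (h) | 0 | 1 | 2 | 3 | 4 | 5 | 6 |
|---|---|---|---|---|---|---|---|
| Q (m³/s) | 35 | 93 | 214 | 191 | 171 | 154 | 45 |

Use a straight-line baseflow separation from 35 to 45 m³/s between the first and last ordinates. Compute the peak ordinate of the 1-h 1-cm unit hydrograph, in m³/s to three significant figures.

Direct runoff: 0.00, 56.33, 175.67, 151.00, 129.33, 110.67, 0.00 m³/s; ΣQ_DR = 623.0 m³/s, peak = 175.67 m³/s.
Runoff depth d = ΣQ_DR·Δt / A = 623.0 × 3600 / (224 km²) = 10.01 mm.
The 1-cm UH is the DRH scaled by (10 mm)/d, so U_p = 175.67 × 10/10.01 = 175 m³/s.

U_p ≈ 175 m³/s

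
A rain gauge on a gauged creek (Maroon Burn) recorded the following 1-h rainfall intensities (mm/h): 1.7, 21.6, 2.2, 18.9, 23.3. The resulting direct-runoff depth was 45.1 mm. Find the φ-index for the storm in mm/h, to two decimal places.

φ ≈ 6.23 mm/h

Only the 3 blocks with intensity above φ contribute runoff: 21.6, 18.9, 23.3 mm/h.
Σ(I−φ)·Δt = d  ⇒  (21.6+18.9+23.3 − 3φ)·1 = 45.1
φ = (63.80 − 45.1/1) / 3 = 6.23 mm/h.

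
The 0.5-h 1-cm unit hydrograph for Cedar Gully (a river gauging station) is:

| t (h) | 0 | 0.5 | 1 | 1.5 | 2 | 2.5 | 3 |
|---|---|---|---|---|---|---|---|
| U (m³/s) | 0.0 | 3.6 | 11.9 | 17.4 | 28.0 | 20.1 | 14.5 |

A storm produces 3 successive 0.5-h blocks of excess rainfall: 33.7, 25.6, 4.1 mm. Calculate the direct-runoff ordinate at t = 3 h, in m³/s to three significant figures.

Q ≈ 112 m³/s

By discrete convolution, Q_j = Σ (P_i / 10 mm) · U_{j−i}.
At t = 3 h (j=6): Q = (33.7/10)·14.5 + (25.6/10)·20.1 + (4.1/10)·28.0 = 112 m³/s.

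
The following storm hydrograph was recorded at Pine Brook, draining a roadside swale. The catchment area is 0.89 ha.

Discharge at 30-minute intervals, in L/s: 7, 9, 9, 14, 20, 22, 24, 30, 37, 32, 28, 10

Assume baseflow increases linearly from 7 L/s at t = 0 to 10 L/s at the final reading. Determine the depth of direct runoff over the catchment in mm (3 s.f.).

d ≈ 28.3 mm

Direct runoff: 0.00, 1.73, 1.45, 6.18, 11.91, 13.64, 15.36, 21.09, 27.82, 22.55, 18.27, 0.00 L/s; ΣQ_DR = 140.0 L/s.
V = ΣQ_DR · Δt = 140.0 × 1800 s = 2.520 × 10^5 L.
Over A = 0.89 ha, depth = V / A = 28.3 mm.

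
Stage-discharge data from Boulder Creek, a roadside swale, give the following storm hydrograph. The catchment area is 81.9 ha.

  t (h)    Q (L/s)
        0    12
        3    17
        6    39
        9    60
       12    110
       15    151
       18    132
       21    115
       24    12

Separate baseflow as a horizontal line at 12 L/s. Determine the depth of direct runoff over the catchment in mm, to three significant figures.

Direct runoff: 0.0, 5.0, 27.0, 48.0, 98.0, 139.0, 120.0, 103.0, 0.0 L/s; ΣQ_DR = 540.0 L/s.
V = ΣQ_DR · Δt = 540.0 × 10800 s = 5.832 × 10^6 L.
Over A = 81.9 ha, depth = V / A = 7.12 mm.

d ≈ 7.12 mm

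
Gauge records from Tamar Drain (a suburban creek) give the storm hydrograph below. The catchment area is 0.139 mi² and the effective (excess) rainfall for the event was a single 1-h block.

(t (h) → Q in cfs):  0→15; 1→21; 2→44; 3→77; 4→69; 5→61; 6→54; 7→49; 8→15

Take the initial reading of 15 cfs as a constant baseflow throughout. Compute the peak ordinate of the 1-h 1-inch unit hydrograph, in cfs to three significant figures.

U_p ≈ 20.6 cfs

Direct runoff: 0.0, 6.0, 29.0, 62.0, 54.0, 46.0, 39.0, 34.0, 0.0 cfs; ΣQ_DR = 270.0 cfs, peak = 62.0 cfs.
Runoff depth d = ΣQ_DR·Δt / A = 270.0 × 3600 / (0.139 mi²) = 3.010 in.
The 1-inch UH is the DRH scaled by (1 in)/d, so U_p = 62.0 × 1/3.010 = 20.6 cfs.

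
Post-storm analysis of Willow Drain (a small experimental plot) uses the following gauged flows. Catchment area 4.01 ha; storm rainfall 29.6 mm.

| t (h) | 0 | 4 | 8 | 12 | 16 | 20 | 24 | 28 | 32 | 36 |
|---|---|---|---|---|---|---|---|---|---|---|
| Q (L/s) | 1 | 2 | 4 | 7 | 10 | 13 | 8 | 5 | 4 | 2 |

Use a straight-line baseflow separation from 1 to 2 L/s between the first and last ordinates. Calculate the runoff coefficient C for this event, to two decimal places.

ΣQ_DR = 41.00 L/s; V = ΣQ_DR·Δt = 5.904 × 10^5 L.
Runoff depth d = V / A = 14.72 mm.
C = d / P = 14.72 / 29.6 = 0.50.

C ≈ 0.50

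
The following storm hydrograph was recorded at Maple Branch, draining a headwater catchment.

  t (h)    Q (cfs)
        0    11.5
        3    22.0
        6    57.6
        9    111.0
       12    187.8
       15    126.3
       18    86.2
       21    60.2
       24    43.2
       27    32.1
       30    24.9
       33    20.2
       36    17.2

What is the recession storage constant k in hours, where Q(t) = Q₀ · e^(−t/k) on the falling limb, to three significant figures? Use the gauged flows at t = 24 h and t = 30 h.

k ≈ 10.9 h

On the falling limb, Q drops from 43.2 to 24.9 cfs between t = 24 h and t = 30 h (Δt = 6 h).
k = −Δt / ln(Q₂/Q₁) = −6 / ln(24.9/43.2) = 10.9 h.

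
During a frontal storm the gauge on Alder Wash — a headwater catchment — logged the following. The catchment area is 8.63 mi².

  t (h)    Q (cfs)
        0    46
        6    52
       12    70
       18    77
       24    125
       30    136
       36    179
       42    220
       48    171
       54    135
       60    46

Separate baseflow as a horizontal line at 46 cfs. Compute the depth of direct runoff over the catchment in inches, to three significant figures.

d ≈ 0.809 in

Direct runoff: 0.0, 6.0, 24.0, 31.0, 79.0, 90.0, 133.0, 174.0, 125.0, 89.0, 0.0 cfs; ΣQ_DR = 751.0 cfs.
V = ΣQ_DR · Δt = 751.0 × 21600 s = 1.622 × 10^7 ft³.
Over A = 8.63 mi², depth = V / A = 0.809 in.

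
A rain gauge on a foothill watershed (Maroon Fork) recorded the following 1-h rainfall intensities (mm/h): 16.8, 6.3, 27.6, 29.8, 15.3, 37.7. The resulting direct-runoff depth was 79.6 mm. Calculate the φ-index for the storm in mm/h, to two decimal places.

Only the 5 blocks with intensity above φ contribute runoff: 16.8, 27.6, 29.8, 15.3, 37.7 mm/h.
Σ(I−φ)·Δt = d  ⇒  (16.8+27.6+29.8+15.3+37.7 − 5φ)·1 = 79.6
φ = (127.2 − 79.6/1) / 5 = 9.52 mm/h.

φ ≈ 9.52 mm/h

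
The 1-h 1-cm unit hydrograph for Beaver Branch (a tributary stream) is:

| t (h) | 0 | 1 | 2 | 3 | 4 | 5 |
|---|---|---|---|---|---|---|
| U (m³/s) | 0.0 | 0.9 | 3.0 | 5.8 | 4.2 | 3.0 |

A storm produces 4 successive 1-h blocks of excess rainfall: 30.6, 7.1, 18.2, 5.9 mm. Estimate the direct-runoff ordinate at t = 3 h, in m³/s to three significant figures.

Q ≈ 21.5 m³/s

By discrete convolution, Q_j = Σ (P_i / 10 mm) · U_{j−i}.
At t = 3 h (j=3): Q = (30.6/10)·5.8 + (7.1/10)·3.0 + (18.2/10)·0.9 + (5.9/10)·0.0 = 21.5 m³/s.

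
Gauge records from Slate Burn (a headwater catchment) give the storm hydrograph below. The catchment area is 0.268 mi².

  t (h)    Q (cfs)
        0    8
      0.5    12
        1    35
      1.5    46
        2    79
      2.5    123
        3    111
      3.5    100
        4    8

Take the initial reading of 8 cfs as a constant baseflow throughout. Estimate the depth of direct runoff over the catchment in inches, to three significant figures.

Direct runoff: 0.0, 4.0, 27.0, 38.0, 71.0, 115.0, 103.0, 92.0, 0.0 cfs; ΣQ_DR = 450.0 cfs.
V = ΣQ_DR · Δt = 450.0 × 1800 s = 8.100 × 10^5 ft³.
Over A = 0.268 mi², depth = V / A = 1.30 in.

d ≈ 1.30 in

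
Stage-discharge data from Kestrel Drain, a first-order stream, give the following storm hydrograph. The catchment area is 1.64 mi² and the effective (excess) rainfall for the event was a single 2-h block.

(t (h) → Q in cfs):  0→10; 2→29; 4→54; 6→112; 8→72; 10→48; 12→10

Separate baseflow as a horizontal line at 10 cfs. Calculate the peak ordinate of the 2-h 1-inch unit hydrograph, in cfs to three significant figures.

U_p ≈ 204 cfs

Direct runoff: 0.0, 19.0, 44.0, 102.0, 62.0, 38.0, 0.0 cfs; ΣQ_DR = 265.0 cfs, peak = 102.0 cfs.
Runoff depth d = ΣQ_DR·Δt / A = 265.0 × 7200 / (1.64 mi²) = 0.5008 in.
The 1-inch UH is the DRH scaled by (1 in)/d, so U_p = 102.0 × 1/0.5008 = 204 cfs.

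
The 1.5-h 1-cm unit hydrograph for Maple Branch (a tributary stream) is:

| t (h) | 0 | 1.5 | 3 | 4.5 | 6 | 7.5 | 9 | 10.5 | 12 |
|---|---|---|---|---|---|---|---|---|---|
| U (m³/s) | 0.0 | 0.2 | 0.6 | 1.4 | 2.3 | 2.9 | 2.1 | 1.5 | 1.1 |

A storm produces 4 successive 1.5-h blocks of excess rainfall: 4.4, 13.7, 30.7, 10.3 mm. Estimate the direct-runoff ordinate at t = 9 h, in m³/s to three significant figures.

Q ≈ 13.4 m³/s

By discrete convolution, Q_j = Σ (P_i / 10 mm) · U_{j−i}.
At t = 9 h (j=6): Q = (4.4/10)·2.1 + (13.7/10)·2.9 + (30.7/10)·2.3 + (10.3/10)·1.4 = 13.4 m³/s.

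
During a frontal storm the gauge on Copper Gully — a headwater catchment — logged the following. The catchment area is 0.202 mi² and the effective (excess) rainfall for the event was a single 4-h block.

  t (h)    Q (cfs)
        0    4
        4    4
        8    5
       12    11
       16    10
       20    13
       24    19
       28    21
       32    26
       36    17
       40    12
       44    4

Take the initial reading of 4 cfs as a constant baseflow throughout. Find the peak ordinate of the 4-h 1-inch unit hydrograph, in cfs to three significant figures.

U_p ≈ 7.32 cfs

Direct runoff: 0.0, 0.0, 1.0, 7.0, 6.0, 9.0, 15.0, 17.0, 22.0, 13.0, 8.0, 0.0 cfs; ΣQ_DR = 98.00 cfs, peak = 22.0 cfs.
Runoff depth d = ΣQ_DR·Δt / A = 98.00 × 14400 / (0.202 mi²) = 3.007 in.
The 1-inch UH is the DRH scaled by (1 in)/d, so U_p = 22.0 × 1/3.007 = 7.32 cfs.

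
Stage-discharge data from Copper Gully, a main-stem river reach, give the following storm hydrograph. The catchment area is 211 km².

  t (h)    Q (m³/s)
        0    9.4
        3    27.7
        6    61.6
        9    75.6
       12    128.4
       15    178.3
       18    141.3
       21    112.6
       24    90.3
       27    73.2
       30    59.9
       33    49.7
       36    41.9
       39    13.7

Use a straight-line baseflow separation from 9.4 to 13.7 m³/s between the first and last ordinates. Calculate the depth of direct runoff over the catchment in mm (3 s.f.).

d ≈ 46.2 mm

Direct runoff: 0.00, 17.97, 51.54, 65.21, 117.68, 167.25, 129.92, 100.88, 78.25, 60.82, 47.19, 36.66, 28.53, 0.00 m³/s; ΣQ_DR = 901.9 m³/s.
V = ΣQ_DR · Δt = 901.9 × 10800 s = 9.741 × 10^6 m³.
Over A = 211 km², depth = V / A = 46.2 mm.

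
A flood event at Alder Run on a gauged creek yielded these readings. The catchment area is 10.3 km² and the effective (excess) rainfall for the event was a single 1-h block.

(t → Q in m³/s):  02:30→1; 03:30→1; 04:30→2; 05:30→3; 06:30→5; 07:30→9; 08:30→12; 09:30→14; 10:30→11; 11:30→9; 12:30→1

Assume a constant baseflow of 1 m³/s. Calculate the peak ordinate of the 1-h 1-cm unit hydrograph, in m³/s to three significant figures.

U_p ≈ 6.53 m³/s

Direct runoff: 0.0, 0.0, 1.0, 2.0, 4.0, 8.0, 11.0, 13.0, 10.0, 8.0, 0.0 m³/s; ΣQ_DR = 57.00 m³/s, peak = 13.0 m³/s.
Runoff depth d = ΣQ_DR·Δt / A = 57.00 × 3600 / (10.3 km²) = 19.92 mm.
The 1-cm UH is the DRH scaled by (10 mm)/d, so U_p = 13.0 × 10/19.92 = 6.53 m³/s.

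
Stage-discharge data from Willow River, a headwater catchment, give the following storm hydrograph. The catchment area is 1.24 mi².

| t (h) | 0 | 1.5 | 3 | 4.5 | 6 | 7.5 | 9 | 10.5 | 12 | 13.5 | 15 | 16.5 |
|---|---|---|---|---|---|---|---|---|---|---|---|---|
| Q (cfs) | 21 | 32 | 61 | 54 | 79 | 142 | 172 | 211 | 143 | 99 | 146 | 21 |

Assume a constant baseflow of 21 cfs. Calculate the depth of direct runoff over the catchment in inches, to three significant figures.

Direct runoff: 0.0, 11.0, 40.0, 33.0, 58.0, 121.0, 151.0, 190.0, 122.0, 78.0, 125.0, 0.0 cfs; ΣQ_DR = 929.0 cfs.
V = ΣQ_DR · Δt = 929.0 × 5400 s = 5.017 × 10^6 ft³.
Over A = 1.24 mi², depth = V / A = 1.74 in.

d ≈ 1.74 in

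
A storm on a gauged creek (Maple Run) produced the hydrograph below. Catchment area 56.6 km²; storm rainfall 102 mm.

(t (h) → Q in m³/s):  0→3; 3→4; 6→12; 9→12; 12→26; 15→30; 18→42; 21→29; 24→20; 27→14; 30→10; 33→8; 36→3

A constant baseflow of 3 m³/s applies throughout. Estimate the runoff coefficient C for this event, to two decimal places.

ΣQ_DR = 174.0 m³/s; V = ΣQ_DR·Δt = 1.879 × 10^6 m³.
Runoff depth d = V / A = 33.20 mm.
C = d / P = 33.20 / 102 = 0.33.

C ≈ 0.33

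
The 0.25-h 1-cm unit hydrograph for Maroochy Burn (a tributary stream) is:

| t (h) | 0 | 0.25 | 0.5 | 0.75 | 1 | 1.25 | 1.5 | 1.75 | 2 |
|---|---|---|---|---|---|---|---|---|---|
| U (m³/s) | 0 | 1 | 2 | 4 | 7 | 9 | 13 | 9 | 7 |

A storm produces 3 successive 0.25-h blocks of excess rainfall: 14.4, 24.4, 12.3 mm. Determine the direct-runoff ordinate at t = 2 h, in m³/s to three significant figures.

By discrete convolution, Q_j = Σ (P_i / 10 mm) · U_{j−i}.
At t = 2 h (j=8): Q = (14.4/10)·7 + (24.4/10)·9 + (12.3/10)·13 = 48.0 m³/s.

Q ≈ 48.0 m³/s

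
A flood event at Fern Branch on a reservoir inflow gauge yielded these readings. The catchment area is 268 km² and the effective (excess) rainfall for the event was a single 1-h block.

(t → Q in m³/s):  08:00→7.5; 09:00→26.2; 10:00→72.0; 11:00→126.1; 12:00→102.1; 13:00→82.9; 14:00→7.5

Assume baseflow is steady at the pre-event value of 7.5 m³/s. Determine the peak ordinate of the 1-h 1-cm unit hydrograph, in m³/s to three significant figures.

U_p ≈ 237 m³/s

Direct runoff: 0.0, 18.7, 64.5, 118.6, 94.6, 75.4, 0.0 m³/s; ΣQ_DR = 371.8 m³/s, peak = 118.6 m³/s.
Runoff depth d = ΣQ_DR·Δt / A = 371.8 × 3600 / (268 km²) = 4.994 mm.
The 1-cm UH is the DRH scaled by (10 mm)/d, so U_p = 118.6 × 10/4.994 = 237 m³/s.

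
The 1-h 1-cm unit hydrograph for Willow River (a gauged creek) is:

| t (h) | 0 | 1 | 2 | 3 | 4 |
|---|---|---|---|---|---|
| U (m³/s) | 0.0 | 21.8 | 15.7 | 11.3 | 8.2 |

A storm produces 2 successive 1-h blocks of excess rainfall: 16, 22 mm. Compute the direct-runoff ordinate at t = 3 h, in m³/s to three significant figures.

By discrete convolution, Q_j = Σ (P_i / 10 mm) · U_{j−i}.
At t = 3 h (j=3): Q = (16/10)·11.3 + (22/10)·15.7 = 52.6 m³/s.

Q ≈ 52.6 m³/s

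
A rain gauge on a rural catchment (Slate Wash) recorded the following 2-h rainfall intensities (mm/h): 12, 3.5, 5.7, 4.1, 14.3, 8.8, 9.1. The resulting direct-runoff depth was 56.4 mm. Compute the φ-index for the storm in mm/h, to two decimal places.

Only the 5 blocks with intensity above φ contribute runoff: 12, 5.7, 14.3, 8.8, 9.1 mm/h.
Σ(I−φ)·Δt = d  ⇒  (12+5.7+14.3+8.8+9.1 − 5φ)·2 = 56.4
φ = (49.90 − 56.4/2) / 5 = 4.34 mm/h.

φ ≈ 4.34 mm/h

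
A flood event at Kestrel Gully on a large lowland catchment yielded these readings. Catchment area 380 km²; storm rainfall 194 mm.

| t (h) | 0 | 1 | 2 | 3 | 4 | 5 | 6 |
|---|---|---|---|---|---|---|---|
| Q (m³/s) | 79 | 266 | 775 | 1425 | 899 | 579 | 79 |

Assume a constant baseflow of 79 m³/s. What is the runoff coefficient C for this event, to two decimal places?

C ≈ 0.17

ΣQ_DR = 3549 m³/s; V = ΣQ_DR·Δt = 1.278 × 10^7 m³.
Runoff depth d = V / A = 33.62 mm.
C = d / P = 33.62 / 194 = 0.17.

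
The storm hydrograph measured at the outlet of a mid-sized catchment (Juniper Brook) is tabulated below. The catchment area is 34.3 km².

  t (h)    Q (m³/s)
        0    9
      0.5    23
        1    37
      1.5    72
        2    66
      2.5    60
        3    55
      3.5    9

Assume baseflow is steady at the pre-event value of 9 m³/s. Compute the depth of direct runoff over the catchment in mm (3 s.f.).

d ≈ 13.6 mm

Direct runoff: 0.0, 14.0, 28.0, 63.0, 57.0, 51.0, 46.0, 0.0 m³/s; ΣQ_DR = 259.0 m³/s.
V = ΣQ_DR · Δt = 259.0 × 1800 s = 4.662 × 10^5 m³.
Over A = 34.3 km², depth = V / A = 13.6 mm.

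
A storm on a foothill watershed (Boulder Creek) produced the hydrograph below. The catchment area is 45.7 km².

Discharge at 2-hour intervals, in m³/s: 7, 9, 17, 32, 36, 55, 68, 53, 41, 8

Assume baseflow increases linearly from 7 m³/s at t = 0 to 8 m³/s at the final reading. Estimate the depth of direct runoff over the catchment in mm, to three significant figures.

Direct runoff: 0.00, 1.89, 9.78, 24.67, 28.56, 47.44, 60.33, 45.22, 33.11, 0.00 m³/s; ΣQ_DR = 251.0 m³/s.
V = ΣQ_DR · Δt = 251.0 × 7200 s = 1.807 × 10^6 m³.
Over A = 45.7 km², depth = V / A = 39.5 mm.

d ≈ 39.5 mm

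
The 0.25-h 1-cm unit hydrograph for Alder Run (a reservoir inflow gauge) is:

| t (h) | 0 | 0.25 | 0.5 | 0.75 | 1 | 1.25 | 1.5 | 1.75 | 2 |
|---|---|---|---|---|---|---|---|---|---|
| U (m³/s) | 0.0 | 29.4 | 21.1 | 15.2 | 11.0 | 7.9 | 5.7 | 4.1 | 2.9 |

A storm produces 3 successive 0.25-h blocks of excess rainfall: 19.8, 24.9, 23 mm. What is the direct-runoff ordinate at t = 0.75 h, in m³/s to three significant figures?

Q ≈ 150 m³/s

By discrete convolution, Q_j = Σ (P_i / 10 mm) · U_{j−i}.
At t = 0.75 h (j=3): Q = (19.8/10)·15.2 + (24.9/10)·21.1 + (23/10)·29.4 = 150 m³/s.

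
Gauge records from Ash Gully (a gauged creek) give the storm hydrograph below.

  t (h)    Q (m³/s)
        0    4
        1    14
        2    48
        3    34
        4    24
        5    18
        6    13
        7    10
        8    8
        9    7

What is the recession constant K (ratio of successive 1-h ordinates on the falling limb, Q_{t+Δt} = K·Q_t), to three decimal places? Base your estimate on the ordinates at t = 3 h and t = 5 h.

K ≈ 0.728

Using the recession-limb readings at t = 3 h and t = 5 h: Q falls from 34 to 18 m³/s over 2 intervals.
K = (Q₂/Q₁)^(1/2) = (18/34)^(1/2) = 0.728.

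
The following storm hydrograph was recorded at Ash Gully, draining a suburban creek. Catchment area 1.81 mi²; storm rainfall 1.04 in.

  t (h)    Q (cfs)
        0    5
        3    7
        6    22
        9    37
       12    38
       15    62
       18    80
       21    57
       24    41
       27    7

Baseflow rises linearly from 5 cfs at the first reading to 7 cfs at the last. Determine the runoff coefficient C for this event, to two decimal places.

C ≈ 0.73

ΣQ_DR = 296.0 cfs; V = ΣQ_DR·Δt = 3.197 × 10^6 ft³.
Runoff depth d = V / A = 0.7602 in.
C = d / P = 0.7602 / 1.04 = 0.73.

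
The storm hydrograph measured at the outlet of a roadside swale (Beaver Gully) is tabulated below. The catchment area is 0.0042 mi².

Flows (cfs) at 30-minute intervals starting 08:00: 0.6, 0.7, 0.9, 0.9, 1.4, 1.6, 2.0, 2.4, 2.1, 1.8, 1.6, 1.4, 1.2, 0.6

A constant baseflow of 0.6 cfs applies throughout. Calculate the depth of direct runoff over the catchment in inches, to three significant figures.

d ≈ 1.99 in

Direct runoff: 0.0, 0.1, 0.3, 0.3, 0.8, 1.0, 1.4, 1.8, 1.5, 1.2, 1.0, 0.8, 0.6, 0.0 cfs; ΣQ_DR = 10.80 cfs.
V = ΣQ_DR · Δt = 10.80 × 1800 s = 19440 ft³.
Over A = 0.0042 mi², depth = V / A = 1.99 in.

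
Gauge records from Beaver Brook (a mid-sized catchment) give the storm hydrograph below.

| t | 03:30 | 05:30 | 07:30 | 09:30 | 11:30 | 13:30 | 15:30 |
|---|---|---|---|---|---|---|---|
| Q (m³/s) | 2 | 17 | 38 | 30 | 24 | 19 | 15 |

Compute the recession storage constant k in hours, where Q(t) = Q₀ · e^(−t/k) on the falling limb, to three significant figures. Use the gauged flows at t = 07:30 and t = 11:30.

k ≈ 8.70 h

On the falling limb, Q drops from 38 to 24 m³/s between t = 07:30 and t = 11:30 (Δt = 4 h).
k = −Δt / ln(Q₂/Q₁) = −4 / ln(24/38) = 8.70 h.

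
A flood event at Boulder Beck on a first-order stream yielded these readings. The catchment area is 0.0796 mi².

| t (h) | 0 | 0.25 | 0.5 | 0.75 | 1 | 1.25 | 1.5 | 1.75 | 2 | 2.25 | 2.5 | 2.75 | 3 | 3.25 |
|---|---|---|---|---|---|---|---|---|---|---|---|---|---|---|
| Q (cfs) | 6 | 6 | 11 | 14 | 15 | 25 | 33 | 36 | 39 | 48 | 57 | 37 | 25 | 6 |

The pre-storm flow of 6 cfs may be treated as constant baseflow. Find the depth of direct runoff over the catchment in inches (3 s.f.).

d ≈ 1.33 in

Direct runoff: 0.0, 0.0, 5.0, 8.0, 9.0, 19.0, 27.0, 30.0, 33.0, 42.0, 51.0, 31.0, 19.0, 0.0 cfs; ΣQ_DR = 274.0 cfs.
V = ΣQ_DR · Δt = 274.0 × 900 s = 2.466 × 10^5 ft³.
Over A = 0.0796 mi², depth = V / A = 1.33 in.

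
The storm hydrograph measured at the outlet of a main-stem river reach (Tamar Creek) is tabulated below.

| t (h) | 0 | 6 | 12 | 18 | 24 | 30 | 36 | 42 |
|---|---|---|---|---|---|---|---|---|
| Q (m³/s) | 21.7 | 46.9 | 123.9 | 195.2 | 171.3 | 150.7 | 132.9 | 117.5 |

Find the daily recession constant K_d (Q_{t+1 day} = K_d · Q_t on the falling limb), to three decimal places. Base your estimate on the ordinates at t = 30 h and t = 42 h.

K_d ≈ 0.608

Between t = 30 h and t = 42 h the flow falls from 150.7 to 117.5 m³/s over 2×6 h = 12 h.
Per-interval ratio K = (117.5/150.7)^(1/2) = 0.8830; K_d = K^(24/6) = 0.608.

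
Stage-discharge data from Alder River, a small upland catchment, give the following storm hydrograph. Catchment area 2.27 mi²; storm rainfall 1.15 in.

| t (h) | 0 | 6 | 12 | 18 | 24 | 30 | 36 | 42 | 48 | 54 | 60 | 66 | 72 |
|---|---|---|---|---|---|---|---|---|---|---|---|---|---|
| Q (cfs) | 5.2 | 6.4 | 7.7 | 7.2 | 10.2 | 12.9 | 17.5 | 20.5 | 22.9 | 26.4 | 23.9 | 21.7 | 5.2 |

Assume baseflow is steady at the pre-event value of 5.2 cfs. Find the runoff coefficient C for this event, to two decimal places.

C ≈ 0.43

ΣQ_DR = 120.1 cfs; V = ΣQ_DR·Δt = 2.594 × 10^6 ft³.
Runoff depth d = V / A = 0.4919 in.
C = d / P = 0.4919 / 1.15 = 0.43.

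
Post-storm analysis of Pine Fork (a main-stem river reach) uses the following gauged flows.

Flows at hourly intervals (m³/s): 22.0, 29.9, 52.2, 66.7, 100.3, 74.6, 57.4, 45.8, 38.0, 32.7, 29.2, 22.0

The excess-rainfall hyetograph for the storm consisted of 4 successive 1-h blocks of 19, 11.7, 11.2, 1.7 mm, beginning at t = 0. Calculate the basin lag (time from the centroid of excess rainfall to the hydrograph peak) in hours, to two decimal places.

Centroid of excess rainfall: t_c = Σ P_i·t̄_i / ΣP_i = 1.3991 h (block centres at 0.5, 1.5, 2.5, 3.5 h).
Hydrograph peak occurs at t = 4 h, so basin lag t_L = 4 − 1.3991 = 2.60 h.

t_L ≈ 2.60 h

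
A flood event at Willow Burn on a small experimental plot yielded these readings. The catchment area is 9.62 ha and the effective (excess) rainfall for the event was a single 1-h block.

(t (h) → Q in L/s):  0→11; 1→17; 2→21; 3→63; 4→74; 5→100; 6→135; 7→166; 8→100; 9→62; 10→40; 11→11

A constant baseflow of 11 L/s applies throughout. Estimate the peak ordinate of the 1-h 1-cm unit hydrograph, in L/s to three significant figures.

Direct runoff: 0.0, 6.0, 10.0, 52.0, 63.0, 89.0, 124.0, 155.0, 89.0, 51.0, 29.0, 0.0 L/s; ΣQ_DR = 668.0 L/s, peak = 155.0 L/s.
Runoff depth d = ΣQ_DR·Δt / A = 668.0 × 3600 / (9.62 ha) = 25.00 mm.
The 1-cm UH is the DRH scaled by (10 mm)/d, so U_p = 155.0 × 10/25.00 = 62.0 L/s.

U_p ≈ 62.0 L/s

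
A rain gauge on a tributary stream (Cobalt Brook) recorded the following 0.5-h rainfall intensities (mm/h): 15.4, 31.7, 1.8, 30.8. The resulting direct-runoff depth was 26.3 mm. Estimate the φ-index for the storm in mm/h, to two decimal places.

Only the 3 blocks with intensity above φ contribute runoff: 15.4, 31.7, 30.8 mm/h.
Σ(I−φ)·Δt = d  ⇒  (15.4+31.7+30.8 − 3φ)·0.5 = 26.3
φ = (77.90 − 26.3/0.5) / 3 = 8.43 mm/h.

φ ≈ 8.43 mm/h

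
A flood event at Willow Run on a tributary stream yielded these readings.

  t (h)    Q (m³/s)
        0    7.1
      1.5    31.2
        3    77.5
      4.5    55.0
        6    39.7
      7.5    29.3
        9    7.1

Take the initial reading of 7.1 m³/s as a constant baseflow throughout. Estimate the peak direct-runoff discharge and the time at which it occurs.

Subtracting baseflow gives direct-runoff ordinates: 0.0, 24.1, 70.4, 47.9, 32.6, 22.2, 0.0 m³/s.
The maximum is 70.4 m³/s, occurring at the reading for t = 3 h.

Q_p = 70.4 m³/s at t = 3 h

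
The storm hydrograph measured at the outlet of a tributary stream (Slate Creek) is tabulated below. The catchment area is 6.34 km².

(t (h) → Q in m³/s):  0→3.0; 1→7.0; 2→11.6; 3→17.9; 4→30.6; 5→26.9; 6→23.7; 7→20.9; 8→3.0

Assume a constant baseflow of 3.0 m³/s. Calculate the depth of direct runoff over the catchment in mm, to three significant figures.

d ≈ 66.8 mm

Direct runoff: 0.0, 4.0, 8.6, 14.9, 27.6, 23.9, 20.7, 17.9, 0.0 m³/s; ΣQ_DR = 117.6 m³/s.
V = ΣQ_DR · Δt = 117.6 × 3600 s = 4.234 × 10^5 m³.
Over A = 6.34 km², depth = V / A = 66.8 mm.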